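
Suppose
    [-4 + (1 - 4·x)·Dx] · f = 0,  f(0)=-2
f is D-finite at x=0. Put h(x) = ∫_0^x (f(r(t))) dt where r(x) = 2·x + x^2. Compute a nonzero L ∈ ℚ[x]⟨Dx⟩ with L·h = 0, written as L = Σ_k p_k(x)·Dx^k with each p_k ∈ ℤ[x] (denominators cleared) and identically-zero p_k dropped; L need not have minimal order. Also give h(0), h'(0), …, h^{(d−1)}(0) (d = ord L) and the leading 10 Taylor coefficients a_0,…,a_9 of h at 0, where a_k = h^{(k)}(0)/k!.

f: a_k = -2, -8, -32, -128, -512, -2048, -8192, -32768, -131072, -524288, …
h₀=f(r): pull back L_f along r ⇒ L₀.
Integrate: L := L₀·Dx.
L = (8 + 8·x)·Dx + (-1 + 8·x + 4·x^2)·Dx^2  (order 2).
h: a_k = 0, -2, -8, -136/3, -288, -1952, -41344/3, -700544/7, -741888, -50283008/9, …
ICs: h(0) = 0, h′(0) = -2.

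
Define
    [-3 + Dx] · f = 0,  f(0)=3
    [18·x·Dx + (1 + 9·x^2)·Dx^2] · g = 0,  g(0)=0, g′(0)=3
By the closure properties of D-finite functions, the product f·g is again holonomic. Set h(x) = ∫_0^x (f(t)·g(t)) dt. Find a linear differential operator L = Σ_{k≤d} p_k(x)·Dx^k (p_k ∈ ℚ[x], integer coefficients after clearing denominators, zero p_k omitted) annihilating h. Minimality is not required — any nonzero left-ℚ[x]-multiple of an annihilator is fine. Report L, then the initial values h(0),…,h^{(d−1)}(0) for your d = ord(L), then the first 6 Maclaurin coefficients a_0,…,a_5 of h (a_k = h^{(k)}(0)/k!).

L = (9 - 54·x + 81·x^2)·Dx + (-6 + 18·x - 54·x^2)·Dx^2 + (1 + 9·x^2)·Dx^3  (order 3).
h: a_k = 0, 0, 9/2, 9, 27/8, -81/10, …
ICs: h(0) = 0, h′(0) = 0, h′′(0) = 9.

f: a_k = 3, 9, 27/2, 27/2, 81/8, 243/40, …
g: a_k = 0, 3, 0, -9, 0, 243/5, …
Product ⇒ symmetric product L₀, ord ≤ 2.
h=∫h₀ ⇒ L = L₀·Dx.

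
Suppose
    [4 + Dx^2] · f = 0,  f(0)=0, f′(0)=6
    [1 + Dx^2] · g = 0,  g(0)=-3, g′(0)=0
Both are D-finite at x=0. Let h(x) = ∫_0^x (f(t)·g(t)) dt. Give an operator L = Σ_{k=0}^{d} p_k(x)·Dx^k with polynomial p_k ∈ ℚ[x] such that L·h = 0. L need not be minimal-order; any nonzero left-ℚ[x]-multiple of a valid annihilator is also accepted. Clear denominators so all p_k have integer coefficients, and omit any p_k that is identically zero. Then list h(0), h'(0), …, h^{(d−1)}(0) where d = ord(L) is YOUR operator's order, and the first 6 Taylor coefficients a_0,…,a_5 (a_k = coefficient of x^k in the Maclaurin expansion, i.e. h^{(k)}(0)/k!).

L = 9·Dx + 10·Dx^3 + Dx^5  (order 5).
h: a_k = 0, 0, -9, 0, 21/4, 0, …
ICs: h(0) = 0, h′(0) = 0, h′′(0) = -18, h′′′(0) = 0, h′′′′(0) = 126.

f: a_k = 0, 6, 0, -4, 0, 4/5, …
g: a_k = -3, 0, 3/2, 0, -1/8, 0, …
Sym-product of L_f,L_g gives L₀ (≤ ord 4).
h=∫₀ˣh₀: take L = L₀·Dx.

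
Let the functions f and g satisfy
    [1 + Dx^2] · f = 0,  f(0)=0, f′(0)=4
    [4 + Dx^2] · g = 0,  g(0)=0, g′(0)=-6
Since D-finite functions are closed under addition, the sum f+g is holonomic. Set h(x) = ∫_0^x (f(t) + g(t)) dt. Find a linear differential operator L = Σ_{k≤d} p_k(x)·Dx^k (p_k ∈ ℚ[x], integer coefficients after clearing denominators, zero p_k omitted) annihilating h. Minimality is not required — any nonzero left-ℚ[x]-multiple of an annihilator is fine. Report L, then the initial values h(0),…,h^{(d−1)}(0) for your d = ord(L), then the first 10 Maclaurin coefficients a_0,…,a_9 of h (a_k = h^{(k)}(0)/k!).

L = 4·Dx + 5·Dx^3 + Dx^5  (order 5).
h: a_k = 0, 0, -1, 0, 5/6, 0, -23/180, 0, 19/2016, 0, …
ICs: h(0) = 0, h′(0) = 0, h′′(0) = -2, h′′′(0) = 0, h′′′′(0) = 20.

f: a_k = 0, 4, 0, -2/3, 0, 1/30, 0, -1/1260, 0, 1/90720, …
g: a_k = 0, -6, 0, 4, 0, -4/5, 0, 8/105, 0, -4/945, …
Weyl lclm of L_f,L_g ⇒ L₀ (ord ≤ 4).
∫: right-multiply L₀ by Dx.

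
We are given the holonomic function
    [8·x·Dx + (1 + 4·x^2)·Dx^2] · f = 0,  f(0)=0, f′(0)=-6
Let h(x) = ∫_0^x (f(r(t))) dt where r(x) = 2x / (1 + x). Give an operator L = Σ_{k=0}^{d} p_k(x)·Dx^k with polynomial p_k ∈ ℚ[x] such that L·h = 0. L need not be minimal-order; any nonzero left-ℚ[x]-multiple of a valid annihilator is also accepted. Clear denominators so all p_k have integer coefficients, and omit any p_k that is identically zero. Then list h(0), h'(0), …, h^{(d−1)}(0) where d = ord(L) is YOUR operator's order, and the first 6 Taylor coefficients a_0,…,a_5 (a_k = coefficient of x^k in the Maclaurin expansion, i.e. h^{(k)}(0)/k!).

f: a_k = 0, -6, 0, 8, 0, -96/5, …
f∘r: x↦r, Dx↦Dx/r' in L_f ⇒ L₀.
Integrate: L := L₀·Dx.
L = (2 + 34·x)·Dx^2 + (1 + 2·x + 17·x^2)·Dx^3  (order 3).
h: a_k = 0, 0, -6, 4, 13, -36, …
ICs: h(0) = 0, h′(0) = 0, h′′(0) = -12.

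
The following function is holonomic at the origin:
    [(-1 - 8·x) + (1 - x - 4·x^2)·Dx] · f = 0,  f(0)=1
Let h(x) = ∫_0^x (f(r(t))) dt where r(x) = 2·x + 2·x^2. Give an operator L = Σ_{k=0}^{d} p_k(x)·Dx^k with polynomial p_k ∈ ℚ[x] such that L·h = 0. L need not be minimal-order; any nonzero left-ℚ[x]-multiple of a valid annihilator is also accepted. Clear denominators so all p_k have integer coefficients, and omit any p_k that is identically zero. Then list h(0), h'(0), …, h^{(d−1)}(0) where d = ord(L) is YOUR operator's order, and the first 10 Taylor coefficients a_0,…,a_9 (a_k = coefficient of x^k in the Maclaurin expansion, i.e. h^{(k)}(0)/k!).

f: a_k = 1, 1, 5, 9, 29, 65, 181, 441, 1165, 2929, …
Substitute x→r, Dx→(1/r')Dx; clear ⇒ L₀.
Integrate: L := L₀·Dx.
L = (2 + 36·x + 96·x^2 + 64·x^3)·Dx + (-1 + 2·x + 18·x^2 + 32·x^3 + 16·x^4)·Dx^2  (order 2).
h: a_k = 0, 1, 1, 22/3, 28, 140, 692, 24840/7, 18576, 888400/9, …
ICs: h(0) = 0, h′(0) = 1.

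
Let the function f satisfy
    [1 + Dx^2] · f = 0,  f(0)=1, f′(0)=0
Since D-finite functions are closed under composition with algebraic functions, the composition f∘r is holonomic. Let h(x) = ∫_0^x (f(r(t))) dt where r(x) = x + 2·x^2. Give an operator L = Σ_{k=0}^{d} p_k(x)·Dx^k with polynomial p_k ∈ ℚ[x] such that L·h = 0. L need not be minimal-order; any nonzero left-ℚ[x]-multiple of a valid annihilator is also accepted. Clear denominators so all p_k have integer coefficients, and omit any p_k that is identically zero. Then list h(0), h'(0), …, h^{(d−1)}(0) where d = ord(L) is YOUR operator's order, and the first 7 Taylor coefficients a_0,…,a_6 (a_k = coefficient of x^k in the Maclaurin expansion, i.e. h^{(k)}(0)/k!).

L = (1 + 12·x + 48·x^2 + 64·x^3)·Dx - 4·Dx^2 + (1 + 4·x)·Dx^3  (order 3).
h: a_k = 0, 1, 0, -1/6, -1/2, -47/120, 1/18, …
ICs: h(0) = 0, h′(0) = 1, h′′(0) = 0.

f: a_k = 1, 0, -1/2, 0, 1/24, 0, -1/720, …
h₀=f(r): pull back L_f along r ⇒ L₀.
h=∫₀ˣh₀: take L = L₀·Dx.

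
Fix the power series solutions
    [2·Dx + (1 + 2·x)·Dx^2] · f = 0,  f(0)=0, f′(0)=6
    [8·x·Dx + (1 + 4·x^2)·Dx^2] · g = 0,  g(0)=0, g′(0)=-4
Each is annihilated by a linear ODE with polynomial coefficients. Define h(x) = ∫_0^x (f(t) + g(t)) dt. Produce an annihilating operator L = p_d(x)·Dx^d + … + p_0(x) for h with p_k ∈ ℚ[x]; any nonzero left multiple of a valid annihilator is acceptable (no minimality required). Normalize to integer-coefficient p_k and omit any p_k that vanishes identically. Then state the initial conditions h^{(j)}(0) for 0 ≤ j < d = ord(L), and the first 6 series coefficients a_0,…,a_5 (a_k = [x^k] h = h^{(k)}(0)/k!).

L = (-8 - 48·x + 96·x^2 + 64·x^3)·Dx^2 + (-8 - 16·x + 192·x^3 + 128·x^4)·Dx^3 + (-1 + 2·x + 8·x^2 + 16·x^3 + 48·x^4 + 32·x^5)·Dx^4  (order 4).
h: a_k = 0, 0, 1, -2, 10/3, -12/5, …
ICs: h(0) = 0, h′(0) = 0, h′′(0) = 2, h′′′(0) = -12.

f: a_k = 0, 6, -6, 8, -12, 96/5, …
g: a_k = 0, -4, 0, 16/3, 0, -64/5, …
h₀=f+g: left-lcm gives L₀, ord ≤ 4.
h=∫₀ˣh₀: take L = L₀·Dx.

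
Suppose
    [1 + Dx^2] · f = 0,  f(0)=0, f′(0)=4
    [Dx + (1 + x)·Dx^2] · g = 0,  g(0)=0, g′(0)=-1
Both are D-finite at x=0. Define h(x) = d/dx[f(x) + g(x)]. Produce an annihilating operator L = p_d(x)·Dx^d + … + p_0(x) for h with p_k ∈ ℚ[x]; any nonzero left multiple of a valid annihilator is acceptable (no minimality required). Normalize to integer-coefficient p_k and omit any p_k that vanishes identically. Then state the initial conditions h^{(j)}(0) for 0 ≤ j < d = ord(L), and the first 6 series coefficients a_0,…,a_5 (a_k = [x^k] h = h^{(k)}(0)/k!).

L = (7 + 2·x + x^2) + (3 + 5·x + 3·x^2 + x^3)·Dx + (7 + 2·x + x^2)·Dx^2 + (3 + 5·x + 3·x^2 + x^3)·Dx^3  (order 3).
h: a_k = 3, 1, -3, 1, -5/6, 1, …
ICs: h(0) = 3, h′(0) = 1, h′′(0) = -6.

f: a_k = 0, 4, 0, -2/3, 0, 1/30, …
g: a_k = 0, -1, 1/2, -1/3, 1/4, -1/5, …
h₀=f+g: left-lcm gives L₀, ord ≤ 4.
Differentiate: ansatz ord ≤ ord L₀ ⇒ L.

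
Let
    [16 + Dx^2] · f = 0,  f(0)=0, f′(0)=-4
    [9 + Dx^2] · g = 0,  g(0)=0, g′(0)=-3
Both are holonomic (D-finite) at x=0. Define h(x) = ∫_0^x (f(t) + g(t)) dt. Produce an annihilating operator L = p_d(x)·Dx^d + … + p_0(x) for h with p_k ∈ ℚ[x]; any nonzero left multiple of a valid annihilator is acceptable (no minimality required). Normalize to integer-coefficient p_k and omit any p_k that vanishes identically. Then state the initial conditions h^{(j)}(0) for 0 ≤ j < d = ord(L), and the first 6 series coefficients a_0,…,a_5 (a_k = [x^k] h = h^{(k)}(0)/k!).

L = 144·Dx + 25·Dx^3 + Dx^5  (order 5).
h: a_k = 0, 0, -7/2, 0, 91/24, 0, …
ICs: h(0) = 0, h′(0) = 0, h′′(0) = -7, h′′′(0) = 0, h′′′′(0) = 91.

f: a_k = 0, -4, 0, 32/3, 0, -128/15, …
g: a_k = 0, -3, 0, 9/2, 0, -81/40, …
Weyl lclm of L_f,L_g ⇒ L₀ (ord ≤ 4).
Integrate: L := L₀·Dx.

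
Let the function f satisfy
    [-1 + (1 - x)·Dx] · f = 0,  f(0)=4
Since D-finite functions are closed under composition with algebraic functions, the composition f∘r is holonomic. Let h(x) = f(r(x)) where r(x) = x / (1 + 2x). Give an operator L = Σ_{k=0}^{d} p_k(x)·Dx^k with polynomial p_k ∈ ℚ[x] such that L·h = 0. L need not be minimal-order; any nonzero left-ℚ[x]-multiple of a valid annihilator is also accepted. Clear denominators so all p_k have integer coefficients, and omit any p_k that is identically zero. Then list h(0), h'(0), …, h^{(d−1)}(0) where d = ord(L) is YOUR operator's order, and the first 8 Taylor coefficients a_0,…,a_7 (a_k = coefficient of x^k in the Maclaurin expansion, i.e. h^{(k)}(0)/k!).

L = -1 + (1 + 3·x + 2·x^2)·Dx  (order 1).
h: a_k = 4, 4, -4, 4, -4, 4, -4, 4, …
ICs: h(0) = 4.

f: a_k = 4, 4, 4, 4, 4, 4, 4, 4, …
L₀ from L_f via x↦r, Dx↦r'^{-1}Dx.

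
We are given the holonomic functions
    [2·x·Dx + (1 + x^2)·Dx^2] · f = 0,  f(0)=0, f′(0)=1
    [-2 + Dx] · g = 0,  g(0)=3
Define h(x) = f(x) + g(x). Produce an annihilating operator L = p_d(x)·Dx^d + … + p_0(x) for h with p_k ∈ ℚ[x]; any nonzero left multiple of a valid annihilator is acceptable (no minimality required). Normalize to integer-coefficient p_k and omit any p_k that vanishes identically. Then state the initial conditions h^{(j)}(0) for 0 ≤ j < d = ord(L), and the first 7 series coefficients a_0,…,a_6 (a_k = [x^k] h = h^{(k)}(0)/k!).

f: a_k = 0, 1, 0, -1/3, 0, 1/5, 0, …
g: a_k = 3, 6, 6, 4, 2, 4/5, 4/15, …
f+g: L₀ = lclm(L_f,L_g), ord ≤ 2+1.
L = (2 - 4·x - 6·x^2 - 4·x^3)·Dx + (-3 - x^2 - 2·x^4)·Dx^2 + (1 + x + 2·x^2 + x^3 + x^4)·Dx^3  (order 3).
h: a_k = 3, 7, 6, 11/3, 2, 1, 4/15, …
ICs: h(0) = 3, h′(0) = 7, h′′(0) = 12.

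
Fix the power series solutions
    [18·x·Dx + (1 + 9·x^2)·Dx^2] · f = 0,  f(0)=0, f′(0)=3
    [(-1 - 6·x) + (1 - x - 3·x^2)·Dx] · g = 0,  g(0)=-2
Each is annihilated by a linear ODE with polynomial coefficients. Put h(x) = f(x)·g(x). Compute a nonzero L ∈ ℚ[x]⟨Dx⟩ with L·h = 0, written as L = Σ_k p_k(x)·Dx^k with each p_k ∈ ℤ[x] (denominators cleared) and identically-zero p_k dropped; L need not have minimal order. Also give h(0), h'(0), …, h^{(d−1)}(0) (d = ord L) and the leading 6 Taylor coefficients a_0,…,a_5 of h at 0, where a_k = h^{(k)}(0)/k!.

L = (6 + 18·x + 162·x^2) + (2 - 6·x + 36·x^2 + 162·x^3)·Dx + (-1 + x - 6·x^2 + 9·x^3 + 27·x^4)·Dx^2  (order 2).
h: a_k = 0, -6, -6, -6, -24, -696/5, …
ICs: h(0) = 0, h′(0) = -6.

f: a_k = 0, 3, 0, -9, 0, 243/5, …
g: a_k = -2, -2, -8, -14, -38, -80, …
h₀=f·g: eliminate ⇒ L₀, order ≤ 2·1.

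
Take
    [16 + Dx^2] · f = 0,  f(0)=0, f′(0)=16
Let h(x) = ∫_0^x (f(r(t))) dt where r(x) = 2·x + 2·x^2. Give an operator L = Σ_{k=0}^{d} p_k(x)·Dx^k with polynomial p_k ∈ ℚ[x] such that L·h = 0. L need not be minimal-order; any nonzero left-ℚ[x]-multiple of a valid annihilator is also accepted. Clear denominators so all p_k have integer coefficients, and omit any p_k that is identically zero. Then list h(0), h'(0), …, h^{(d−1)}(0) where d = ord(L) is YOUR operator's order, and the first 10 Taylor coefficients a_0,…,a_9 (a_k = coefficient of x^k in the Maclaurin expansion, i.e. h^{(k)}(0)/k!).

f: a_k = 0, 16, 0, -128/3, 0, 512/15, 0, -4096/315, 0, 8192/2835, …
Substitute x→r, Dx→(1/r')Dx; clear ⇒ L₀.
Integrate: L := L₀·Dx.
L = (64 + 384·x + 768·x^2 + 512·x^3)·Dx - 2·Dx^2 + (1 + 2·x)·Dx^3  (order 3).
h: a_k = 0, 0, 16, 32/3, -256/3, -1024/5, 512/45, 5120/7, 364544/315, -32768/405, …
ICs: h(0) = 0, h′(0) = 0, h′′(0) = 32.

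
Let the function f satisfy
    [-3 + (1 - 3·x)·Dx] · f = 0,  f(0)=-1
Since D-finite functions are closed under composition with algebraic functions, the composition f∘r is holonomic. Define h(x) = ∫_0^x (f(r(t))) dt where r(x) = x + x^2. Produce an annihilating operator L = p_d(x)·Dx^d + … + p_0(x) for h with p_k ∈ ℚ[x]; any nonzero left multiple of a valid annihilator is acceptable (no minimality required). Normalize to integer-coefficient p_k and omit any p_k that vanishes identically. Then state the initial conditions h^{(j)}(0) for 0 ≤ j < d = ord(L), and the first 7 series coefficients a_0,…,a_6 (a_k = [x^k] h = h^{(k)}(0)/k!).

L = (3 + 6·x)·Dx + (-1 + 3·x + 3·x^2)·Dx^2  (order 2).
h: a_k = 0, -1, -3/2, -4, -45/4, -171/5, -108, …
ICs: h(0) = 0, h′(0) = -1.

f: a_k = -1, -3, -9, -27, -81, -243, -729, …
Change of var in L_f (x↦r) gives L₀.
h=∫h₀ ⇒ L = L₀·Dx.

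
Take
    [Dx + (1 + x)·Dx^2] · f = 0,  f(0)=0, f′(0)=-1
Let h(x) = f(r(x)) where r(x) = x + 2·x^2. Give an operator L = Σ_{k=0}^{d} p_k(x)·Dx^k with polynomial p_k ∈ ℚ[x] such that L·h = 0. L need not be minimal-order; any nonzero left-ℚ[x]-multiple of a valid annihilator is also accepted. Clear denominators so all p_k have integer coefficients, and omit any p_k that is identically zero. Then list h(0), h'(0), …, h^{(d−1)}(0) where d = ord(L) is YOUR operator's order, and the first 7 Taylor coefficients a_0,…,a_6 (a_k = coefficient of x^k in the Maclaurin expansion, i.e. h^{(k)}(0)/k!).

f: a_k = 0, -1, 1/2, -1/3, 1/4, -1/5, 1/6, …
Change of var in L_f (x↦r) gives L₀.
L = (-3 + 4·x + 8·x^2)·Dx + (1 + 5·x + 6·x^2 + 8·x^3)·Dx^2  (order 2).
h: a_k = 0, -1, -3/2, 5/3, 1/4, -11/5, 3/2, …
ICs: h(0) = 0, h′(0) = -1.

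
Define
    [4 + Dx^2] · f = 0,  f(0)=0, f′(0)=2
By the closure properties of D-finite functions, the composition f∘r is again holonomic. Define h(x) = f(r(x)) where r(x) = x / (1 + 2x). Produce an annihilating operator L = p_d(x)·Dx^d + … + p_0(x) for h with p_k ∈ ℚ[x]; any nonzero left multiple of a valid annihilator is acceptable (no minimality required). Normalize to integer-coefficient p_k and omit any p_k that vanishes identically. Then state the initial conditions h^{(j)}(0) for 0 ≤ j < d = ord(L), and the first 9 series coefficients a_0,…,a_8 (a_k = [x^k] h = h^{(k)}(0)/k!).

L = 4 + (4 + 24·x + 48·x^2 + 32·x^3)·Dx + (1 + 8·x + 24·x^2 + 32·x^3 + 16·x^4)·Dx^2  (order 2).
h: a_k = 0, 2, -4, 20/3, -8, 4/15, 40, -55448/315, 25456/45, …
ICs: h(0) = 0, h′(0) = 2.

f: a_k = 0, 2, 0, -4/3, 0, 4/15, 0, -8/315, 0, …
L₀ from L_f via x↦r, Dx↦r'^{-1}Dx.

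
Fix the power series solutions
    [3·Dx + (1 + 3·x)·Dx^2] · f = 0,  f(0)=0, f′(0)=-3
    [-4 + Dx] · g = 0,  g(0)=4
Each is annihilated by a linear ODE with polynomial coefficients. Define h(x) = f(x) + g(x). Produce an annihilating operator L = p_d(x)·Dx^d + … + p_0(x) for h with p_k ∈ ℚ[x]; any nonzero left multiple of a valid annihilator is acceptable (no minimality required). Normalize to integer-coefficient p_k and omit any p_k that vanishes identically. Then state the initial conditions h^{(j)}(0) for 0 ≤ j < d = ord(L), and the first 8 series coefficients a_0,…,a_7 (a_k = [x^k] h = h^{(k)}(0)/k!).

f: a_k = 0, -3, 9/2, -9, 81/4, -243/5, 243/2, -2187/7, …
g: a_k = 4, 16, 32, 128/3, 128/3, 512/15, 1024/45, 4096/315, …
Weyl lclm of L_f,L_g ⇒ L₀ (ord ≤ 3).
L = (-120 - 144·x)·Dx + (2 - 96·x - 144·x^2)·Dx^2 + (7 + 33·x + 36·x^2)·Dx^3  (order 3).
h: a_k = 4, 13, 73/2, 101/3, 755/12, -217/15, 12983/90, -94319/315, …
ICs: h(0) = 4, h′(0) = 13, h′′(0) = 73.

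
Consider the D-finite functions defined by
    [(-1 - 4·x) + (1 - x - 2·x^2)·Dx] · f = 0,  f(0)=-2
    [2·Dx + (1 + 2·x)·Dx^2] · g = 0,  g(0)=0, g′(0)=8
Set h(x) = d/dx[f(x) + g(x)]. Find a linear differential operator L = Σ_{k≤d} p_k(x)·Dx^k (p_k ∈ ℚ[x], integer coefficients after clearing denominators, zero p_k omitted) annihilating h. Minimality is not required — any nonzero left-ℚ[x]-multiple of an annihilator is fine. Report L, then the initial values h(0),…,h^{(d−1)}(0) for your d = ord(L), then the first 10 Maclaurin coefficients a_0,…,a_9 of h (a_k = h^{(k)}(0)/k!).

f: a_k = -2, -2, -6, -10, -22, -42, -86, -170, -342, -682, …
g: a_k = 0, 8, -8, 32/3, -16, 128/5, -128/3, 512/7, -128, 2048/9, …
L₀ := lclm(L_f,L_g); ord L₀ ≤ 1+2.
h=h₀': d/dx-closure on L₀ ⇒ L.
L = (54 + 228·x + 432·x^2 + 288·x^3 + 192·x^4) + (11 + 124·x + 464·x^2 + 704·x^3 + 592·x^4 + 320·x^5)·Dx + (-4 - 19·x - 17·x^2 + 42·x^3 + 116·x^4 + 136·x^5 + 64·x^6)·Dx^2  (order 2).
h: a_k = 6, -28, 2, -152, -82, -772, -678, -3760, -4090, -17756, …
ICs: h(0) = 6, h′(0) = -28.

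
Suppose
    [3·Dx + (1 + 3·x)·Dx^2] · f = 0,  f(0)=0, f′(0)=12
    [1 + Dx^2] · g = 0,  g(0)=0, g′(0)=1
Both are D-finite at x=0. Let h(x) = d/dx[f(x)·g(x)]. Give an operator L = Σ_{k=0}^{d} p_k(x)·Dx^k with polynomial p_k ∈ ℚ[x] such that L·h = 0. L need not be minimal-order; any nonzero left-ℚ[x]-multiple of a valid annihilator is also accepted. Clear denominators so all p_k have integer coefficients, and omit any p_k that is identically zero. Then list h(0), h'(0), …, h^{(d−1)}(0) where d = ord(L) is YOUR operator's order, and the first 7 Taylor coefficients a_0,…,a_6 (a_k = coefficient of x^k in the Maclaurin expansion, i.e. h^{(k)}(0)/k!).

f: a_k = 0, 12, -18, 36, -81, 972/5, -486, …
g: a_k = 0, 1, 0, -1/6, 0, 1/120, 0, …
f·g: L₀ = L_f ⊗_s L_g, ord ≤ 2·2.
Differentiate: ansatz ord ≤ ord L₀ ⇒ L.
L = (-8897 - 1764·x - 7722·x^2 - 14364·x^3 - 7533·x^4 + 5832·x^5 + 2916·x^6) + (-3432 - 13248·x - 12420·x^2 - 8100·x^3 + 9720·x^4 + 5832·x^5)·Dx + (-9100 - 3204·x - 11070·x^2 - 17064·x^3 - 6318·x^4 + 11664·x^5 + 5832·x^6)·Dx^2 + (-3432 - 13248·x - 12420·x^2 - 8100·x^3 + 9720·x^4 + 5832·x^5)·Dx^3 + (-203 - 1440·x - 3348·x^2 - 2700·x^3 + 1215·x^4 + 5832·x^5 + 2916·x^6)·Dx^4  (order 4).
h: a_k = 0, 24, -54, 136, -390, 1131, -66171/20, …
ICs: h(0) = 0, h′(0) = 24, h′′(0) = -108, h′′′(0) = 816.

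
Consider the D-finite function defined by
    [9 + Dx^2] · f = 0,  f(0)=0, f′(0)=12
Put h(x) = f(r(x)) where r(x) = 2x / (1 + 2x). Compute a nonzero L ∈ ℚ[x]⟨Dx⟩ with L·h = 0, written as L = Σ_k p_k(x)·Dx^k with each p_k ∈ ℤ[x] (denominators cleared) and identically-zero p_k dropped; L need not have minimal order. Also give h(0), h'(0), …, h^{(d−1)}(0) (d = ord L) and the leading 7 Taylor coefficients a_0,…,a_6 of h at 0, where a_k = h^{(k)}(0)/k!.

L = 36 + (4 + 24·x + 48·x^2 + 32·x^3)·Dx + (1 + 8·x + 24·x^2 + 32·x^3 + 16·x^4)·Dx^2  (order 2).
h: a_k = 0, 24, -48, -48, 672, -14064/5, 8160, …
ICs: h(0) = 0, h′(0) = 24.

f: a_k = 0, 12, 0, -18, 0, 81/10, 0, …
Change of var in L_f (x↦r) gives L₀.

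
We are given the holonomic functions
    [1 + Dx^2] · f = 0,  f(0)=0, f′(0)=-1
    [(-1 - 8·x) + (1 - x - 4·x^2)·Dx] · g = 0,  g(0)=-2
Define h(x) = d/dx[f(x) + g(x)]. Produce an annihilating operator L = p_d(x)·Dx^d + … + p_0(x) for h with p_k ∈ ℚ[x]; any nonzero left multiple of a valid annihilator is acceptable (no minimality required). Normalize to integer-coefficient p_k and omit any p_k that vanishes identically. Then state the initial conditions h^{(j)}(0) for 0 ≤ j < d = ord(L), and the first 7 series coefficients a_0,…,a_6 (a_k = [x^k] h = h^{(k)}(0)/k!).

f: a_k = 0, -1, 0, 1/6, 0, -1/120, 0, …
g: a_k = -2, -2, -10, -18, -58, -130, -362, …
f+g: L₀ = lclm(L_f,L_g), ord ≤ 2+1.
h₀' ⇒ L via d/dx closure of L₀.
L = (706 + 4324·x + 19178·x^2 + 15080·x^3 + 30400·x^4 + 1152·x^5 + 1536·x^6) + (-55 - 431·x + 153·x^2 + 1009·x^3 + 3620·x^4 + 5904·x^5 + 448·x^6 + 512·x^7)·Dx + (706 + 4324·x + 19178·x^2 + 15080·x^3 + 30400·x^4 + 1152·x^5 + 1536·x^6)·Dx^2 + (-55 - 431·x + 153·x^2 + 1009·x^3 + 3620·x^4 + 5904·x^5 + 448·x^6 + 512·x^7)·Dx^3  (order 3).
h: a_k = -3, -20, -107/2, -232, -15601/24, -2172, -4445279/720, …
ICs: h(0) = -3, h′(0) = -20, h′′(0) = -107.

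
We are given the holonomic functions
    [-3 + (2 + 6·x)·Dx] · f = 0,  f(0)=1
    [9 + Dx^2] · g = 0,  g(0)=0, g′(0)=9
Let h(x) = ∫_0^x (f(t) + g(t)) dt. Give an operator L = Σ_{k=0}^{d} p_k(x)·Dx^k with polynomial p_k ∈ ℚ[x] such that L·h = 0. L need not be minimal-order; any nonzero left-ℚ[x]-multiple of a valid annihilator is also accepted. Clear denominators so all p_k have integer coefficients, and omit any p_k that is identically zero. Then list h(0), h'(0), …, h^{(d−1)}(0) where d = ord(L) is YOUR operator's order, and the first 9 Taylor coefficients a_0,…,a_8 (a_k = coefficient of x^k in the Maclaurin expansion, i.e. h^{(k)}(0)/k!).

f: a_k = 1, 3/2, -9/8, 27/16, -405/128, 1701/256, -15309/1024, 72171/2048, -2814669/32768, …
g: a_k = 0, 9, 0, -27/2, 0, 243/40, 0, -729/560, 0, …
f+g: L₀ = lclm(L_f,L_g), ord ≤ 1+2.
h=∫h₀ ⇒ L = L₀·Dx.
L = (-63 - 216·x - 324·x^2)·Dx + (18 + 198·x + 648·x^2 + 648·x^3)·Dx^2 + (-7 - 24·x - 36·x^2)·Dx^3 + (2 + 22·x + 72·x^2 + 72·x^3)·Dx^4  (order 4).
h: a_k = 0, 1, 21/4, -3/8, -189/64, -81/128, 5427/2560, -2187/1024, 2432673/573440, …
ICs: h(0) = 0, h′(0) = 1, h′′(0) = 21/2, h′′′(0) = -9/4.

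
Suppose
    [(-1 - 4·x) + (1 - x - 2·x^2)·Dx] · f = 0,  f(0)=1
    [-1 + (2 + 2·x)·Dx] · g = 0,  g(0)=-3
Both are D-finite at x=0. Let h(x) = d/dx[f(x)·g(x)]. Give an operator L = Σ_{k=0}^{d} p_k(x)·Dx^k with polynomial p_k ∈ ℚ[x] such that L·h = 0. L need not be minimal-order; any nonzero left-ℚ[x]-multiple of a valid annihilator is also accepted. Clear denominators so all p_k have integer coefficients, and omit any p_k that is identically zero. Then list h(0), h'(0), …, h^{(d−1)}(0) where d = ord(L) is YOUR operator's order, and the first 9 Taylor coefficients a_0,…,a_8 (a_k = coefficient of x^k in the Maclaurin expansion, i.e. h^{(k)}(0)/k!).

L = (9 + 20·x + 20·x^2) + (-2 - 2·x + 8·x^2 + 8·x^3)·Dx  (order 1).
h: a_k = -9/2, -81/4, -927/16, -5049/32, -100035/256, -482247/512, -4491963/2048, -20553993/4096, -739615563/65536, …
ICs: h(0) = -9/2.

f: a_k = 1, 1, 3, 5, 11, 21, 43, 85, 171, …
g: a_k = -3, -3/2, 3/8, -3/16, 15/128, -21/256, 63/1024, -99/2048, 1287/32768, …
L₀ := L_f ⊗_s L_g (sym. prod.), ord ≤ 1.
h₀' ⇒ L via d/dx closure of L₀.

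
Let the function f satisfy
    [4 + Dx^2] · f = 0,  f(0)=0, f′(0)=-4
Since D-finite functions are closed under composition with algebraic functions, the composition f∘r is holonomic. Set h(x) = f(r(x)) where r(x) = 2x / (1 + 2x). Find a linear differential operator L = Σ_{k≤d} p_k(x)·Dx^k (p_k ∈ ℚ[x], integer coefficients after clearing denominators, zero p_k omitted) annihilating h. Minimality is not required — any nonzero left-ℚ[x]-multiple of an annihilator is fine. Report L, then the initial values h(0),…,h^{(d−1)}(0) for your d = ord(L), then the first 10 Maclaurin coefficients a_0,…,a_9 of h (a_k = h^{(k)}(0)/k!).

L = 16 + (4 + 24·x + 48·x^2 + 32·x^3)·Dx + (1 + 8·x + 24·x^2 + 32·x^3 + 16·x^4)·Dx^2  (order 2).
h: a_k = 0, -8, 16, -32/3, -64, 5504/15, -1280, 1131008/315, -388096/45, 50444288/2835, …
ICs: h(0) = 0, h′(0) = -8.

f: a_k = 0, -4, 0, 8/3, 0, -8/15, 0, 16/315, 0, -8/2835, …
L₀ from L_f via x↦r, Dx↦r'^{-1}Dx.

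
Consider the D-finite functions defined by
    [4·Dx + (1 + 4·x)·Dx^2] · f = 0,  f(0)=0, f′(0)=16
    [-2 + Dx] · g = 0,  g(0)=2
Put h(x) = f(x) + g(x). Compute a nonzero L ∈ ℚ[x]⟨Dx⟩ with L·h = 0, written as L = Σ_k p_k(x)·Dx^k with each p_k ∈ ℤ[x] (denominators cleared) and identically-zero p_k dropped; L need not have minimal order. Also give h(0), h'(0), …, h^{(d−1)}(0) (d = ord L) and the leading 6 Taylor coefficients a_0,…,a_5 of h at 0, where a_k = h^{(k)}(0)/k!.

f: a_k = 0, 16, -32, 256/3, -256, 4096/5, …
g: a_k = 2, 4, 4, 8/3, 4/3, 8/15, …
f+g: L₀ = lclm(L_f,L_g), ord ≤ 2+1.
L = (-40 - 32·x)·Dx + (14 - 16·x - 32·x^2)·Dx^2 + (3 + 16·x + 16·x^2)·Dx^3  (order 3).
h: a_k = 2, 20, -28, 88, -764/3, 12296/15, …
ICs: h(0) = 2, h′(0) = 20, h′′(0) = -56.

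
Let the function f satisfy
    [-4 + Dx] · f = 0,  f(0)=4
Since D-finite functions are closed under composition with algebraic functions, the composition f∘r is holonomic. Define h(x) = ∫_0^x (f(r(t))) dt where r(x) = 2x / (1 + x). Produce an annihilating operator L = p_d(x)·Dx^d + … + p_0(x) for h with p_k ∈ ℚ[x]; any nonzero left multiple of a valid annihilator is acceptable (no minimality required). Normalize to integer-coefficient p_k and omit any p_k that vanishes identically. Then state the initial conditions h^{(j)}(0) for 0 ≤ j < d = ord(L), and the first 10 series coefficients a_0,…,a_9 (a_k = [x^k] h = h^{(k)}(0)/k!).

f: a_k = 4, 16, 32, 128/3, 128/3, 512/15, 1024/45, 4096/315, 2048/315, 8192/2835, …
Substitute x→r, Dx→(1/r')Dx; clear ⇒ L₀.
∫: right-multiply L₀ by Dx.
L = -8·Dx + (1 + 2·x + x^2)·Dx^2  (order 2).
h: a_k = 0, 4, 16, 32, 88/3, 32/15, -176/15, 736/315, 1612/315, -1504/315, …
ICs: h(0) = 0, h′(0) = 4.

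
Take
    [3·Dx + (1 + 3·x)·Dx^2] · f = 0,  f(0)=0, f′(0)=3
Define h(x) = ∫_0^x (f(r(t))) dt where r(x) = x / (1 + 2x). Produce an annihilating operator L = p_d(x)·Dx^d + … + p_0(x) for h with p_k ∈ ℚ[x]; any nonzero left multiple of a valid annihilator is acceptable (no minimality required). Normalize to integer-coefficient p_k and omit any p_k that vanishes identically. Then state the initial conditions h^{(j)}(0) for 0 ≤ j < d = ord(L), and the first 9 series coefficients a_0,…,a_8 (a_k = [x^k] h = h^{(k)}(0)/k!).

L = (7 + 20·x)·Dx^2 + (1 + 7·x + 10·x^2)·Dx^3  (order 3).
h: a_k = 0, 0, 3/2, -7/2, 39/4, -609/20, 1031/10, -741/2, 77997/56, …
ICs: h(0) = 0, h′(0) = 0, h′′(0) = 3.

f: a_k = 0, 3, -9/2, 9, -81/4, 243/5, -243/2, 2187/7, -6561/8, …
L₀ from L_f via x↦r, Dx↦r'^{-1}Dx.
Integrate: L := L₀·Dx.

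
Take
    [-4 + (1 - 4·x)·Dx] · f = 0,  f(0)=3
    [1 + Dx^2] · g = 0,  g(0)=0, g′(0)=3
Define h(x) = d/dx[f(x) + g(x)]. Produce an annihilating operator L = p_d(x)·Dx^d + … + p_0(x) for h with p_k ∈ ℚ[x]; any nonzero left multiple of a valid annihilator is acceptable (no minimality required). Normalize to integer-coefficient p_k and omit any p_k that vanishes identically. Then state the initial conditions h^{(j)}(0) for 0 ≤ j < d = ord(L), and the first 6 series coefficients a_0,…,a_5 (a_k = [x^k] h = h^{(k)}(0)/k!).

L = (1544 - 64·x + 128·x^2) + (-97 + 396·x - 48·x^2 + 64·x^3)·Dx + (1544 - 64·x + 128·x^2)·Dx^2 + (-97 + 396·x - 48·x^2 + 64·x^3)·Dx^3  (order 3).
h: a_k = 15, 96, 1149/2, 3072, 122881/8, 73728, …
ICs: h(0) = 15, h′(0) = 96, h′′(0) = 1149.

f: a_k = 3, 12, 48, 192, 768, 3072, …
g: a_k = 0, 3, 0, -1/2, 0, 1/40, …
Sum ⇒ L₀ = lclm(L_f,L_g) in ℚ(x)⟨Dx⟩.
Differentiate: ansatz ord ≤ ord L₀ ⇒ L.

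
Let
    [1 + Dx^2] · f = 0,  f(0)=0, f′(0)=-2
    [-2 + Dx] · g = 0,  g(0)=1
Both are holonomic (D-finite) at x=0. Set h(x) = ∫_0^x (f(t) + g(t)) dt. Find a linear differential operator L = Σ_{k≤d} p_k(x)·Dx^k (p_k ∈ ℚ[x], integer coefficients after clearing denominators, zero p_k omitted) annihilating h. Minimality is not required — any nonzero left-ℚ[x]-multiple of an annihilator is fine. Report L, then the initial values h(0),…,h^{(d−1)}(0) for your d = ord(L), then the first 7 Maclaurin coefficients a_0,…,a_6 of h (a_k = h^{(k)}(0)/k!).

L = -2·Dx + Dx^2 - 2·Dx^3 + Dx^4  (order 4).
h: a_k = 0, 1, 0, 2/3, 5/12, 2/15, 1/24, …
ICs: h(0) = 0, h′(0) = 1, h′′(0) = 0, h′′′(0) = 4.

f: a_k = 0, -2, 0, 1/3, 0, -1/60, 0, …
g: a_k = 1, 2, 2, 4/3, 2/3, 4/15, 4/45, …
Sum ⇒ L₀ = lclm(L_f,L_g) in ℚ(x)⟨Dx⟩.
Integrate: L := L₀·Dx.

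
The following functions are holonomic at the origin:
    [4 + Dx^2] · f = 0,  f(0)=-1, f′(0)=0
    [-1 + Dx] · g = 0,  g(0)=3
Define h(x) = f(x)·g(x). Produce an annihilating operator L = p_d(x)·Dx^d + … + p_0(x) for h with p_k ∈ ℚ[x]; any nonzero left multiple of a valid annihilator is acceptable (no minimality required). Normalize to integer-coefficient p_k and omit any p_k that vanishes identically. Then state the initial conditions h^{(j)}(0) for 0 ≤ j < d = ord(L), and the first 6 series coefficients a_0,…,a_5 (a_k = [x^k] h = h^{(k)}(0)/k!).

L = 5 - 2·Dx + Dx^2  (order 2).
h: a_k = -3, -3, 9/2, 11/2, 7/8, -41/40, …
ICs: h(0) = -3, h′(0) = -3.

f: a_k = -1, 0, 2, 0, -2/3, 0, …
g: a_k = 3, 3, 3/2, 1/2, 1/8, 1/40, …
h₀=f·g: eliminate ⇒ L₀, order ≤ 2·1.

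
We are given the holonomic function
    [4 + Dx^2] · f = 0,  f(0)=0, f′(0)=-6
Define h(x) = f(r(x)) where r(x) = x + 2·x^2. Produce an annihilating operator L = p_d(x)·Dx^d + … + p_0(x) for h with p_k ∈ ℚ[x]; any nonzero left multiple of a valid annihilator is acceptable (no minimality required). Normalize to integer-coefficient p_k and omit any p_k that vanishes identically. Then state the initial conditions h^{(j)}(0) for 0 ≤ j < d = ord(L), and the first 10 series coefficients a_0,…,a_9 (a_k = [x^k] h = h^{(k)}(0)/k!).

L = (4 + 48·x + 192·x^2 + 256·x^3) - 4·Dx + (1 + 4·x)·Dx^2  (order 2).
h: a_k = 0, -6, -12, 4, 24, 236/5, 24, -3352/105, -944/15, -54436/945, …
ICs: h(0) = 0, h′(0) = -6.

f: a_k = 0, -6, 0, 4, 0, -4/5, 0, 8/105, 0, -4/945, …
h₀=f(r): pull back L_f along r ⇒ L₀.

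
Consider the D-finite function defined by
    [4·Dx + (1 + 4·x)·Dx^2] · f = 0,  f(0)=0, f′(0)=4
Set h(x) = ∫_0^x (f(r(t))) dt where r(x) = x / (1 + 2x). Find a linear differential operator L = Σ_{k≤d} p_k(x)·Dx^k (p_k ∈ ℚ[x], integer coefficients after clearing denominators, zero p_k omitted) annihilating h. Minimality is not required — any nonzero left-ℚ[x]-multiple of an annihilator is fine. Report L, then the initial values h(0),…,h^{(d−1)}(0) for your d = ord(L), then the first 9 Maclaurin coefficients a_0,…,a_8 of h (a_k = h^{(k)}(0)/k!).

L = (8 + 24·x)·Dx^2 + (1 + 8·x + 12·x^2)·Dx^3  (order 3).
h: a_k = 0, 0, 2, -16/3, 52/3, -64, 3872/15, -3328/3, 34976/7, …
ICs: h(0) = 0, h′(0) = 0, h′′(0) = 4.

f: a_k = 0, 4, -8, 64/3, -64, 1024/5, -2048/3, 16384/7, -8192, …
h₀=f(r): pull back L_f along r ⇒ L₀.
∫: right-multiply L₀ by Dx.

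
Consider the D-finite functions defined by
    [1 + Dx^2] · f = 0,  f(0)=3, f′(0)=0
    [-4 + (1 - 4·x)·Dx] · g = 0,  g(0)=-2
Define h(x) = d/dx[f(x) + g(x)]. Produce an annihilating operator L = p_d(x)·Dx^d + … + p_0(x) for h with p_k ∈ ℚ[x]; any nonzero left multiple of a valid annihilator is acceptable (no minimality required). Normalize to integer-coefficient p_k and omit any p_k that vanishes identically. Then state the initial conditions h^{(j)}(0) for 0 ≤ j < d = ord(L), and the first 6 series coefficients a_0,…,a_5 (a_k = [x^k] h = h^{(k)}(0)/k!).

f: a_k = 3, 0, -3/2, 0, 1/8, 0, …
g: a_k = -2, -8, -32, -128, -512, -2048, …
h₀=f+g: left-lcm gives L₀, ord ≤ 3.
h=h₀': d/dx-closure on L₀ ⇒ L.
L = (1544 - 64·x + 128·x^2) + (-97 + 396·x - 48·x^2 + 64·x^3)·Dx + (1544 - 64·x + 128·x^2)·Dx^2 + (-97 + 396·x - 48·x^2 + 64·x^3)·Dx^3  (order 3).
h: a_k = -8, -67, -384, -4095/2, -10240, -1966081/40, …
ICs: h(0) = -8, h′(0) = -67, h′′(0) = -768.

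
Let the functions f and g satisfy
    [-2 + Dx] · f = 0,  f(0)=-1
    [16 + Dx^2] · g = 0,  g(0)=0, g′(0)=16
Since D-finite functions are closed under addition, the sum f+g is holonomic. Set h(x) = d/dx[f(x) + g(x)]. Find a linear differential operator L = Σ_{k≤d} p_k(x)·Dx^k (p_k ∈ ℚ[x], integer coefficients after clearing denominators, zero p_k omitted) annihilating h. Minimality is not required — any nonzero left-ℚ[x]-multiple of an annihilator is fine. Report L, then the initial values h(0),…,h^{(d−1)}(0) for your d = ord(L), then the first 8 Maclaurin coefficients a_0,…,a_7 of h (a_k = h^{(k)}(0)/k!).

L = 32 - 16·Dx + 2·Dx^2 - Dx^3  (order 3).
h: a_k = 14, -4, -132, -8/3, 508/3, -8/15, -456/5, -16/315, …
ICs: h(0) = 14, h′(0) = -4, h′′(0) = -264.

f: a_k = -1, -2, -2, -4/3, -2/3, -4/15, -4/45, -8/315, …
g: a_k = 0, 16, 0, -128/3, 0, 512/15, 0, -4096/315, …
L₀ := lclm(L_f,L_g); ord L₀ ≤ 1+2.
h₀' ⇒ L via d/dx closure of L₀.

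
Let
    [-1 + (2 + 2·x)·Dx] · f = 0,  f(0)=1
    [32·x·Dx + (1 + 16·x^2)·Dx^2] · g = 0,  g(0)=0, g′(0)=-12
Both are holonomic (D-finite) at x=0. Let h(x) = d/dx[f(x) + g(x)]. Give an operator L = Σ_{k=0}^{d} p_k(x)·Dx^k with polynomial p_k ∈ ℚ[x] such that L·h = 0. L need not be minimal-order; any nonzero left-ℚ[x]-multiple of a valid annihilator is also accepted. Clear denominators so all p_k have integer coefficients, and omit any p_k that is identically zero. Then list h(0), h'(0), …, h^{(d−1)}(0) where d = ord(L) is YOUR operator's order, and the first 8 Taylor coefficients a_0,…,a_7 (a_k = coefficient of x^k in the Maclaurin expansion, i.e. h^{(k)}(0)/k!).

f: a_k = 1, 1/2, -1/8, 1/16, -5/128, 7/256, -21/1024, 33/2048, …
g: a_k = 0, -12, 0, 64, 0, -3072/5, 0, 49152/7, …
f+g: L₀ = lclm(L_f,L_g), ord ≤ 1+2.
h=h₀': d/dx-closure on L₀ ⇒ L.
L = (-64 - 160·x + 3072·x^2 + 1536·x^3) + (-131 - 256·x + 5920·x^2 + 12288·x^3 + 5376·x^4)·Dx + (-2 + 126·x + 192·x^2 + 2112·x^3 + 3584·x^4 + 1536·x^5)·Dx^2  (order 2).
h: a_k = -23/2, -1/4, 3075/16, -5/32, -786397/256, -63/512, 100663527/2048, -429/4096, …
ICs: h(0) = -23/2, h′(0) = -1/4.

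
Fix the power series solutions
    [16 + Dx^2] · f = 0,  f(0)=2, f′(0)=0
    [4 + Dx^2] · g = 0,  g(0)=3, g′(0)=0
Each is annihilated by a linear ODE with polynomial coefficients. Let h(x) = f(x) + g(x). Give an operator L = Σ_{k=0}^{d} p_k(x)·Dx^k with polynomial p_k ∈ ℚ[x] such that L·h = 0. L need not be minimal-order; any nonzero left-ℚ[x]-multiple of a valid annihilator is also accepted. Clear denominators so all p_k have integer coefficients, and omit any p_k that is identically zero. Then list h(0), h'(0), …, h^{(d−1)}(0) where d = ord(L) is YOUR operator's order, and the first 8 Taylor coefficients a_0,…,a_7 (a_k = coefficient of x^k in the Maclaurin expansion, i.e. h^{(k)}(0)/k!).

f: a_k = 2, 0, -16, 0, 64/3, 0, -512/45, 0, …
g: a_k = 3, 0, -6, 0, 2, 0, -4/15, 0, …
Weyl lclm of L_f,L_g ⇒ L₀ (ord ≤ 4).
L = 64 + 20·Dx^2 + Dx^4  (order 4).
h: a_k = 5, 0, -22, 0, 70/3, 0, -524/45, 0, …
ICs: h(0) = 5, h′(0) = 0, h′′(0) = -44, h′′′(0) = 0.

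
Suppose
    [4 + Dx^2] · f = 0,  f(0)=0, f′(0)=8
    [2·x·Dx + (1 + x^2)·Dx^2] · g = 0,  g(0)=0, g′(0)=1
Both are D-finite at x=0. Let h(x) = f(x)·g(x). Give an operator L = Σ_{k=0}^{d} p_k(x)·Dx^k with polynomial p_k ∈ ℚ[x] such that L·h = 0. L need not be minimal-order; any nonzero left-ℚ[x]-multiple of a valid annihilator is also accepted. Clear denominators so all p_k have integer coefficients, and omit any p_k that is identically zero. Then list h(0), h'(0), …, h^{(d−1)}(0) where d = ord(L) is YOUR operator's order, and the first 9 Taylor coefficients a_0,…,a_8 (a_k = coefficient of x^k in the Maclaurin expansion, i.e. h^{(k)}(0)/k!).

L = (160 + 464·x^2 + 464·x^4 + 256·x^6 + 64·x^8) + (96·x + 224·x^3 + 192·x^5 + 64·x^7)·Dx + (60 + 188·x^2 + 216·x^4 + 128·x^6 + 32·x^8)·Dx^2 + (24·x + 56·x^3 + 48·x^5 + 16·x^7)·Dx^3 + (5 + 18·x^2 + 25·x^4 + 16·x^6 + 4·x^8)·Dx^4  (order 4).
h: a_k = 0, 0, 8, 0, -8, 0, 40/9, 0, -8/3, …
ICs: h(0) = 0, h′(0) = 0, h′′(0) = 16, h′′′(0) = 0.

f: a_k = 0, 8, 0, -16/3, 0, 16/15, 0, -32/315, 0, …
g: a_k = 0, 1, 0, -1/3, 0, 1/5, 0, -1/7, 0, …
h₀=f·g: eliminate ⇒ L₀, order ≤ 2·2.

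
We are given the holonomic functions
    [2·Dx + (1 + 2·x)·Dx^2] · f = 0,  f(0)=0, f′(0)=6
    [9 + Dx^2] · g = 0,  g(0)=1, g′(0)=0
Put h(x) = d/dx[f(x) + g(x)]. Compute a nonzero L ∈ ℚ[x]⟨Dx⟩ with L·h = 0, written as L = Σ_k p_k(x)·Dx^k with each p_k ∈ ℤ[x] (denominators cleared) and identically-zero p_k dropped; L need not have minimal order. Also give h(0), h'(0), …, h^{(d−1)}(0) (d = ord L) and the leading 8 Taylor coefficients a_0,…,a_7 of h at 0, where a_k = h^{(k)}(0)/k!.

L = (594 + 648·x + 648·x^2) + (153 + 630·x + 972·x^2 + 648·x^3)·Dx + (66 + 72·x + 72·x^2)·Dx^2 + (17 + 70·x + 108·x^2 + 72·x^3)·Dx^3  (order 3).
h: a_k = 6, -21, 24, -69/2, 96, -7923/40, 384, -429351/560, …
ICs: h(0) = 6, h′(0) = -21, h′′(0) = 48.

f: a_k = 0, 6, -6, 8, -12, 96/5, -32, 384/7, …
g: a_k = 1, 0, -9/2, 0, 27/8, 0, -81/80, 0, …
f+g: L₀ = lclm(L_f,L_g), ord ≤ 2+2.
Differentiate: ansatz ord ≤ ord L₀ ⇒ L.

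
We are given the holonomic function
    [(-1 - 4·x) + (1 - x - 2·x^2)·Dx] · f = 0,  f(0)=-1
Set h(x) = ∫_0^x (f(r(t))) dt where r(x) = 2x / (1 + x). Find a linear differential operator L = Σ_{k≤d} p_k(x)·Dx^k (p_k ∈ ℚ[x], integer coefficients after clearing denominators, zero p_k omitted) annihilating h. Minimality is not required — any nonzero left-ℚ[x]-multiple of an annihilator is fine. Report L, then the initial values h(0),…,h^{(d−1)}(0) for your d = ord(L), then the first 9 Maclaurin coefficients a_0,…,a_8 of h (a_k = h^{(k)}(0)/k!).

L = (2 + 18·x)·Dx + (-1 - x + 9·x^2 + 9·x^3)·Dx^2  (order 2).
h: a_k = 0, -1, -1, -10/3, -9/2, -18, -27, -810/7, -729/4, …
ICs: h(0) = 0, h′(0) = -1.

f: a_k = -1, -1, -3, -5, -11, -21, -43, -85, -171, …
Change of var in L_f (x↦r) gives L₀.
h=∫₀ˣh₀: take L = L₀·Dx.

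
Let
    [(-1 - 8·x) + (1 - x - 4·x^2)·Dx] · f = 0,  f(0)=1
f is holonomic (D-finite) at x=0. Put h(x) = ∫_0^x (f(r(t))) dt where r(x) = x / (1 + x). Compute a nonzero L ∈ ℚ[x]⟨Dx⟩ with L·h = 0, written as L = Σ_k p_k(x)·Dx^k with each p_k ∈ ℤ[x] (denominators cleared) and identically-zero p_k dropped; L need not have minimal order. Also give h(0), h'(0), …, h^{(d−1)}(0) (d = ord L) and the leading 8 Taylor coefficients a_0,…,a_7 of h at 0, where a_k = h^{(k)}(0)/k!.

f: a_k = 1, 1, 5, 9, 29, 65, 181, 441, …
h₀=f(r): pull back L_f along r ⇒ L₀.
Integrate: L := L₀·Dx.
L = (1 + 9·x)·Dx + (-1 - 2·x + 3·x^2 + 4·x^3)·Dx^2  (order 2).
h: a_k = 0, 1, 1/2, 4/3, 0, 16/5, -8/3, 80/7, …
ICs: h(0) = 0, h′(0) = 1.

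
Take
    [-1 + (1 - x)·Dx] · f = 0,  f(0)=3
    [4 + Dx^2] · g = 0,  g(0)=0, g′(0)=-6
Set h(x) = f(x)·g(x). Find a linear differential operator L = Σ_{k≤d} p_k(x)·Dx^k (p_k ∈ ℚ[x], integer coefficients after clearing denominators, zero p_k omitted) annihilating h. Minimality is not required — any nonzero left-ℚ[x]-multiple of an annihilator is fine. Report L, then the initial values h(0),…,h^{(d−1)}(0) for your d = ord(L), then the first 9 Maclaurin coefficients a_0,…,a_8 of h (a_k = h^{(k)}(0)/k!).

L = (-4 + 4·x) + 2·Dx + (-1 + x)·Dx^2  (order 2).
h: a_k = 0, -18, -18, -6, -6, -42/5, -42/5, -286/35, -286/35, …
ICs: h(0) = 0, h′(0) = -18.

f: a_k = 3, 3, 3, 3, 3, 3, 3, 3, 3, …
g: a_k = 0, -6, 0, 4, 0, -4/5, 0, 8/105, 0, …
Product ⇒ symmetric product L₀, ord ≤ 2.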